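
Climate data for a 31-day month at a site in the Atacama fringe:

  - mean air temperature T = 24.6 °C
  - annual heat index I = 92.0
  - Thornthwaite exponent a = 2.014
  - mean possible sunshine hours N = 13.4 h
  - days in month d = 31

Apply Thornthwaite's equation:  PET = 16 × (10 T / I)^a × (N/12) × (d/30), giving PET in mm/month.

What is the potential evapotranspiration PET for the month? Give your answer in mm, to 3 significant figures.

134 mm

10T/I = 10 × 24.6 / 92.0 = 2.6739
(10T/I)^a = 2.6739^2.014 = 7.2489
Uncorrected PET = 16 × 7.2489 = 115.982 mm
Correction = (N/12)(d/30) = (13.4/12)(31/30) = 1.1539
PET = 115.982 × 1.1539 = 133.832 mm/month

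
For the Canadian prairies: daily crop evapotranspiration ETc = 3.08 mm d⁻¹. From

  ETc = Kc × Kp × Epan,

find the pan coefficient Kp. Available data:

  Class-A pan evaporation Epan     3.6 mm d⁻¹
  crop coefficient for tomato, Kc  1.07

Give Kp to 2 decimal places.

0.80

ETc = Kc × Kp × Epan  ⇒  Kp = ETc / (Kc × Epan)
Kp = 3.08 / (1.07 × 3.6) = 3.08 / 3.852 = 0.7996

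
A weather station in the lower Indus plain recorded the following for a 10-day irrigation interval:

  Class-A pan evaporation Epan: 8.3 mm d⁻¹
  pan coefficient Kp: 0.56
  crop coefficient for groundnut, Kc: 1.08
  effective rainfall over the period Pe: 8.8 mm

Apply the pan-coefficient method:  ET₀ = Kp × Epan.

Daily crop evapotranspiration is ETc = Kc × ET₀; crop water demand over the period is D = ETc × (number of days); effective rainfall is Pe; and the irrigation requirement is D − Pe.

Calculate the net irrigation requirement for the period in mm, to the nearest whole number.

41 mm

ET₀ = 0.56 × 8.3 = 4.6480 mm/d
ETc = Kc × ET₀ = 1.08 × 4.6480 = 5.0198 mm/d
Crop demand D = ETc × 10 d = 5.0198 × 10 = 50.198 mm
D − Pe = 50.198 − 8.8 = 41.398 mm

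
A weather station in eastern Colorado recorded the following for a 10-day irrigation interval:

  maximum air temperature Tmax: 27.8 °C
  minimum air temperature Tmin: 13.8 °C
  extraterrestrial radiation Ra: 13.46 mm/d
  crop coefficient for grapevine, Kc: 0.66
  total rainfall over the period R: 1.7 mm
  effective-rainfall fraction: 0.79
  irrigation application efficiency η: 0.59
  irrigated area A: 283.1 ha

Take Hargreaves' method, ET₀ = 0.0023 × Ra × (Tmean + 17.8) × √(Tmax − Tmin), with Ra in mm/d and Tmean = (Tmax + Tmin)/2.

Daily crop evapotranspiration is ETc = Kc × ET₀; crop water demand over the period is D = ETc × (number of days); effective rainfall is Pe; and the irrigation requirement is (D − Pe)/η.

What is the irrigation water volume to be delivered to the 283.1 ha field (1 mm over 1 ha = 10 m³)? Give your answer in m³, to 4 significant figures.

Tmean = (27.8 + 13.8)/2 = 20.80 °C
ET₀ = 0.0023 × 13.46 × (20.80 + 17.8) × √14.0 = 0.0023 × 13.46 × 38.60 × 3.7417 = 4.4713 mm/d
ETc = Kc × ET₀ = 0.66 × 4.4713 = 2.9511 mm/d
Crop demand D = ETc × 10 d = 2.9511 × 10 = 29.511 mm
Pe = 0.79 × 1.7 = 1.343 mm
D − Pe = 29.511 − 1.343 = 28.168 mm
Gross irrigation = 28.168 / 0.59 = 47.742 mm
Volume = 47.742 mm × 283.1 ha × 10 = 135157.6 m³

135200 m³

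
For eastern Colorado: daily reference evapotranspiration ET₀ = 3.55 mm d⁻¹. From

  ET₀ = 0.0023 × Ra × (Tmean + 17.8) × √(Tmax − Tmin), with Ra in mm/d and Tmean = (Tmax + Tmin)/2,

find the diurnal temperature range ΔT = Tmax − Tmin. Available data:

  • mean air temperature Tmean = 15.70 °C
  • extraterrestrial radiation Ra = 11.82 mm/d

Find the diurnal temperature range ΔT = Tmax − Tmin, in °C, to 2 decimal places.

15.19 °C

√ΔT = ET₀ / [0.0023 × Ra × (Tmean+17.8)] = 3.55 / (0.0023 × 11.82 × 33.50) = 3.8980
ΔT = 3.8980² = 15.194 °C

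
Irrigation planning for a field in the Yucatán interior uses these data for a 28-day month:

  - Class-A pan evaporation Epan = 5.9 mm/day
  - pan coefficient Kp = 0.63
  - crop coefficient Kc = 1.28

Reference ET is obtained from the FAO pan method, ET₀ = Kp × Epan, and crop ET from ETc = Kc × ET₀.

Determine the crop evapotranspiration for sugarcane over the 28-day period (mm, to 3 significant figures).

133 mm

ET₀ = 0.63 × 5.9 = 3.7170 mm/d
ETc = Kc × ET₀ = 1.28 × 3.7170 = 4.7578 mm/d
Over 28 days: 4.7578 × 28 = 133.218 mm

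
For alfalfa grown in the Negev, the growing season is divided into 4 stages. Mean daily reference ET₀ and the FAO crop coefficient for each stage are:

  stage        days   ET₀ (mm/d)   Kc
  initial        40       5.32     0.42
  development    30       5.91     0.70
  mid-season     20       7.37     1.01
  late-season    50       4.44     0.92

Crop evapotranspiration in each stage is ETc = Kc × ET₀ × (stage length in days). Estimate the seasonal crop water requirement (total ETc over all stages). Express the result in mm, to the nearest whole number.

567 mm

initial: 0.42 × 5.32 × 40 = 89.38 mm
development: 0.70 × 5.91 × 30 = 124.11 mm
mid-season: 1.01 × 7.37 × 20 = 148.87 mm
late-season: 0.92 × 4.44 × 50 = 204.24 mm
Seasonal total = 566.60 mm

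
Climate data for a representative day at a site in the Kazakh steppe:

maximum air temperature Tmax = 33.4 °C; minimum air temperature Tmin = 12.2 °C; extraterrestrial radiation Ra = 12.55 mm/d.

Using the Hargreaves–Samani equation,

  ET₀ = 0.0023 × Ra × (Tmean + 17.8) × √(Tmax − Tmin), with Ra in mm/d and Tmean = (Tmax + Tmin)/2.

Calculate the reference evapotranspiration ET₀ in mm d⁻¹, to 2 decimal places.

5.40 mm d⁻¹

Tmean = (33.4 + 12.2)/2 = 22.80 °C
ET₀ = 0.0023 × 12.55 × (22.80 + 17.8) × √21.2 = 0.0023 × 12.55 × 40.60 × 4.6043 = 5.3959 mm/d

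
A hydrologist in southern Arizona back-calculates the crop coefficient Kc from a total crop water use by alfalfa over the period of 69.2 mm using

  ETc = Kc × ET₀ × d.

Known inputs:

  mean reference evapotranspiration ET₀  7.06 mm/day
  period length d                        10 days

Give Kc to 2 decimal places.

0.98

ETc = Kc × ET₀ × d  ⇒  Kc = ETc / (ET₀ × d)
Kc = 69.2 / (7.06 × 10) = 69.2 / 70.60 = 0.9802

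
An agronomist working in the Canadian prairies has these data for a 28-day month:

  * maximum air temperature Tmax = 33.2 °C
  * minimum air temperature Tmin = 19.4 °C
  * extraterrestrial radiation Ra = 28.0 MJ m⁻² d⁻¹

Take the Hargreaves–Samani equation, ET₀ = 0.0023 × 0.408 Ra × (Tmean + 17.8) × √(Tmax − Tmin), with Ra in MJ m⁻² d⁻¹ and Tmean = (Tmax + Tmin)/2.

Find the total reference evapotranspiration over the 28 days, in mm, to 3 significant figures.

Tmean = (33.2 + 19.4)/2 = 26.30 °C
0.408 Ra = 0.408 × 28.0 = 11.4240 mm/d equivalent
ET₀ = 0.0023 × 11.4240 × (26.30 + 17.8) × √13.8 = 0.0023 × 11.4240 × 44.10 × 3.7148 = 4.3045 mm/d
Over 28 days: 4.3045 × 28 = 120.526 mm

121 mm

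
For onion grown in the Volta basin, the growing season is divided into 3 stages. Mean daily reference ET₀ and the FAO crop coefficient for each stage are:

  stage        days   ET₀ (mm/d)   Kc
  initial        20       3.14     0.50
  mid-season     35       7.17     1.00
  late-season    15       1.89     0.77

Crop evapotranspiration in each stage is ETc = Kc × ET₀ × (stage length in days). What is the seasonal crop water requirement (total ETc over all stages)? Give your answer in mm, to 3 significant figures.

304 mm

initial: 0.50 × 3.14 × 20 = 31.40 mm
mid-season: 1.00 × 7.17 × 35 = 250.95 mm
late-season: 0.77 × 1.89 × 15 = 21.83 mm
Seasonal total = 304.18 mm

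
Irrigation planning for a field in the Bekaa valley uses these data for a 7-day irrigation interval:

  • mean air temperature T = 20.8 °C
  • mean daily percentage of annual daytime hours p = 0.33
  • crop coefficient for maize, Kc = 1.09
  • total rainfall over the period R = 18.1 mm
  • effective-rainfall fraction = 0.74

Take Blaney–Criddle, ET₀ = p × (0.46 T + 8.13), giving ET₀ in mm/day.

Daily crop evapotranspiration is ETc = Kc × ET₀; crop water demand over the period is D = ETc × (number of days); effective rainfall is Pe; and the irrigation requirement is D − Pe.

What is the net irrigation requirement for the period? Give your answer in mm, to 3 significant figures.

31.2 mm

ET₀ = 0.33 × (0.46 × 20.8 + 8.13) = 0.33 × 17.698 = 5.8403 mm/d
ETc = Kc × ET₀ = 1.09 × 5.8403 = 6.3659 mm/d
Crop demand D = ETc × 7 d = 6.3659 × 7 = 44.561 mm
Pe = 0.74 × 18.1 = 13.394 mm
D − Pe = 44.561 − 13.394 = 31.167 mm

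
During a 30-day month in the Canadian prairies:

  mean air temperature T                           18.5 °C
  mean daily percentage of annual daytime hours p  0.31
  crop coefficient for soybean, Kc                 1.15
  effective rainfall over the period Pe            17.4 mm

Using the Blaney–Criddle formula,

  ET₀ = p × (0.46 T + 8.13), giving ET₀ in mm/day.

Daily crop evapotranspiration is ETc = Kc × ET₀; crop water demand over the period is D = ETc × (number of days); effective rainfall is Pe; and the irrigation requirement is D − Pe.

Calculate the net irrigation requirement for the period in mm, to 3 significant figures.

161 mm

ET₀ = 0.31 × (0.46 × 18.5 + 8.13) = 0.31 × 16.640 = 5.1584 mm/d
ETc = Kc × ET₀ = 1.15 × 5.1584 = 5.9322 mm/d
Crop demand D = ETc × 30 d = 5.9322 × 30 = 177.966 mm
D − Pe = 177.966 − 17.4 = 160.566 mm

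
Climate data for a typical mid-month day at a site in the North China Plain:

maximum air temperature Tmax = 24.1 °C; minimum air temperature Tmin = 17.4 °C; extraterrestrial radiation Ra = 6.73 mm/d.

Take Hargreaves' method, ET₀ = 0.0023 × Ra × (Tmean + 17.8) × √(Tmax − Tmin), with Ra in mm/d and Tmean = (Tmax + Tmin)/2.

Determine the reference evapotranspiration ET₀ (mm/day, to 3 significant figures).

1.54 mm/day

Tmean = (24.1 + 17.4)/2 = 20.75 °C
ET₀ = 0.0023 × 6.73 × (20.75 + 17.8) × √6.7 = 0.0023 × 6.73 × 38.55 × 2.5884 = 1.5445 mm/d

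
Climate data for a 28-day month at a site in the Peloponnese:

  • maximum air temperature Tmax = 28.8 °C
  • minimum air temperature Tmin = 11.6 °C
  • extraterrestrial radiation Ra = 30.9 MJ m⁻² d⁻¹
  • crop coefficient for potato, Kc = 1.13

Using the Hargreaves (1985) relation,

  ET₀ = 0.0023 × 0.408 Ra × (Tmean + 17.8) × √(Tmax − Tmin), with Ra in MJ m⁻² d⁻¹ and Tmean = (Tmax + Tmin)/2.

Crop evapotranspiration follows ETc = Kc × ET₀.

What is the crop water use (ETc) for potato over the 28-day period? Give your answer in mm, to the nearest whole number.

145 mm

Tmean = (28.8 + 11.6)/2 = 20.20 °C
0.408 Ra = 0.408 × 30.9 = 12.6072 mm/d equivalent
ET₀ = 0.0023 × 12.6072 × (20.20 + 17.8) × √17.2 = 0.0023 × 12.6072 × 38.00 × 4.1473 = 4.5698 mm/d
ETc = Kc × ET₀ = 1.13 × 4.5698 = 5.1639 mm/d
Over 28 days: 5.1639 × 28 = 144.589 mm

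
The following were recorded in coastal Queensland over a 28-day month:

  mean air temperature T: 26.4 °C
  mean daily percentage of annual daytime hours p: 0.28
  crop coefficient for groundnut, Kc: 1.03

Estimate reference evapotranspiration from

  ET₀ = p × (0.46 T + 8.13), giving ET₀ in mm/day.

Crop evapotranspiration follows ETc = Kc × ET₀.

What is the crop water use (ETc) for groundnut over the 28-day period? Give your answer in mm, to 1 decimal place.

ET₀ = 0.28 × (0.46 × 26.4 + 8.13) = 0.28 × 20.274 = 5.6767 mm/d
ETc = Kc × ET₀ = 1.03 × 5.6767 = 5.8470 mm/d
Over 28 days: 5.8470 × 28 = 163.716 mm

163.7 mm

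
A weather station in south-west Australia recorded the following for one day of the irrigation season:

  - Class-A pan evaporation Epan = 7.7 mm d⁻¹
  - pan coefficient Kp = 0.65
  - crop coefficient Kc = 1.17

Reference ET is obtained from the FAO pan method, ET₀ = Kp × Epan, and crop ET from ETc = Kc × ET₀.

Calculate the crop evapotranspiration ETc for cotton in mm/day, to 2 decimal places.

ET₀ = 0.65 × 7.7 = 5.0050 mm/d
ETc = Kc × ET₀ = 1.17 × 5.0050 = 5.8559 mm/d

5.86 mm/day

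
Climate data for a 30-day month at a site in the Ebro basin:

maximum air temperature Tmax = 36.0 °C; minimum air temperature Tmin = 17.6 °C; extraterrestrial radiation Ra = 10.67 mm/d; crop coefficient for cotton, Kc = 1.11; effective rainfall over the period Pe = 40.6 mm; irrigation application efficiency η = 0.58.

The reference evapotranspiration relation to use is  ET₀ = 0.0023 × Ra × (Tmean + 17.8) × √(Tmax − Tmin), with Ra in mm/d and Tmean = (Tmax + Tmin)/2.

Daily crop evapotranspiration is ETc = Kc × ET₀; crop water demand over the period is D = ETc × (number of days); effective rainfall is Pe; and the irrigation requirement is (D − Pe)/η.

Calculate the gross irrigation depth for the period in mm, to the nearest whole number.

Tmean = (36.0 + 17.6)/2 = 26.80 °C
ET₀ = 0.0023 × 10.67 × (26.80 + 17.8) × √18.4 = 0.0023 × 10.67 × 44.60 × 4.2895 = 4.6950 mm/d
ETc = Kc × ET₀ = 1.11 × 4.6950 = 5.2115 mm/d
Crop demand D = ETc × 30 d = 5.2115 × 30 = 156.345 mm
D − Pe = 156.345 − 40.6 = 115.745 mm
Gross irrigation = 115.745 / 0.58 = 199.560 mm

200 mm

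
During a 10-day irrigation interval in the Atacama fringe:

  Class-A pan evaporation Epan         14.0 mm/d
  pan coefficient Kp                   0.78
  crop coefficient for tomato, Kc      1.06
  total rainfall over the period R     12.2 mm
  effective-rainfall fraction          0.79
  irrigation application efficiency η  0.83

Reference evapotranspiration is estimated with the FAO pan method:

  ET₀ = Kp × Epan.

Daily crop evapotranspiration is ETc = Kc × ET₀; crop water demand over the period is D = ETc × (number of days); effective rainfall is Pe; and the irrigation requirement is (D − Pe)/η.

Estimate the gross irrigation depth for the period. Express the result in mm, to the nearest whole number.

128 mm

ET₀ = 0.78 × 14.0 = 10.9200 mm/d
ETc = Kc × ET₀ = 1.06 × 10.9200 = 11.5752 mm/d
Crop demand D = ETc × 10 d = 11.5752 × 10 = 115.752 mm
Pe = 0.79 × 12.2 = 9.638 mm
D − Pe = 115.752 − 9.638 = 106.114 mm
Gross irrigation = 106.114 / 0.83 = 127.848 mm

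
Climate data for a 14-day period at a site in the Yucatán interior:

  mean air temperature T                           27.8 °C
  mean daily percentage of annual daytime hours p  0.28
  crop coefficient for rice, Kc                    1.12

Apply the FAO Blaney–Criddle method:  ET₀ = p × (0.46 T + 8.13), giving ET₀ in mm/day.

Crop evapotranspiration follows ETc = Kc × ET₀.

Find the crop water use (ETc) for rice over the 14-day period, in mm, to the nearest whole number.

ET₀ = 0.28 × (0.46 × 27.8 + 8.13) = 0.28 × 20.918 = 5.8570 mm/d
ETc = Kc × ET₀ = 1.12 × 5.8570 = 6.5598 mm/d
Over 14 days: 6.5598 × 14 = 91.837 mm

92 mm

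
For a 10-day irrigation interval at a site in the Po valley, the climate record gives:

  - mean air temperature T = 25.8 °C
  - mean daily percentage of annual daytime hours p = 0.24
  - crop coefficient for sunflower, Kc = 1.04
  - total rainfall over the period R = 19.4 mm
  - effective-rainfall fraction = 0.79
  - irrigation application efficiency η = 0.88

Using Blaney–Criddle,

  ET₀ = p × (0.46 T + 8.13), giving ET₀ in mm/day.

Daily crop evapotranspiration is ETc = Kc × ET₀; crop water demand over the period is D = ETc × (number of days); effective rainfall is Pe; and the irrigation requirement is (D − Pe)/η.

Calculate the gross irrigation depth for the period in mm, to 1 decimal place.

39.3 mm

ET₀ = 0.24 × (0.46 × 25.8 + 8.13) = 0.24 × 19.998 = 4.7995 mm/d
ETc = Kc × ET₀ = 1.04 × 4.7995 = 4.9915 mm/d
Crop demand D = ETc × 10 d = 4.9915 × 10 = 49.915 mm
Pe = 0.79 × 19.4 = 15.326 mm
D − Pe = 49.915 − 15.326 = 34.589 mm
Gross irrigation = 34.589 / 0.88 = 39.306 mm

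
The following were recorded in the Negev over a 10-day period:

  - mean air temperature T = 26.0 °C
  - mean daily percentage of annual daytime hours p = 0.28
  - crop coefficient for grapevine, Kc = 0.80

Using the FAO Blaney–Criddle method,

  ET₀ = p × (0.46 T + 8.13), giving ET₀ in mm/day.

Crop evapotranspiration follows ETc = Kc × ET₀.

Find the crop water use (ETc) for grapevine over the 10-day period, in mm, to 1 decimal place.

45.0 mm

ET₀ = 0.28 × (0.46 × 26.0 + 8.13) = 0.28 × 20.090 = 5.6252 mm/d
ETc = Kc × ET₀ = 0.80 × 5.6252 = 4.5002 mm/d
Over 10 days: 4.5002 × 10 = 45.002 mm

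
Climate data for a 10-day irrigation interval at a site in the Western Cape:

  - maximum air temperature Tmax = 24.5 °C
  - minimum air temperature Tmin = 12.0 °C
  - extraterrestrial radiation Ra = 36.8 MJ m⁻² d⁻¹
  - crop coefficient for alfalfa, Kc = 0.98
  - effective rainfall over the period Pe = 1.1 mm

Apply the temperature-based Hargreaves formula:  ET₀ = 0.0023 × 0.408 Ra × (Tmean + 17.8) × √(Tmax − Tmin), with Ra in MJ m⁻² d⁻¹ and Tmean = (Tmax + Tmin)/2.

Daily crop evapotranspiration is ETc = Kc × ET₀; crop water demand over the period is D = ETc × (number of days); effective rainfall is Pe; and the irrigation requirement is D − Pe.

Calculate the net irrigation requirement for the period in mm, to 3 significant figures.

42.0 mm

Tmean = (24.5 + 12.0)/2 = 18.25 °C
0.408 Ra = 0.408 × 36.8 = 15.0144 mm/d equivalent
ET₀ = 0.0023 × 15.0144 × (18.25 + 17.8) × √12.5 = 0.0023 × 15.0144 × 36.05 × 3.5355 = 4.4014 mm/d
ETc = Kc × ET₀ = 0.98 × 4.4014 = 4.3134 mm/d
Crop demand D = ETc × 10 d = 4.3134 × 10 = 43.134 mm
D − Pe = 43.134 − 1.1 = 42.034 mm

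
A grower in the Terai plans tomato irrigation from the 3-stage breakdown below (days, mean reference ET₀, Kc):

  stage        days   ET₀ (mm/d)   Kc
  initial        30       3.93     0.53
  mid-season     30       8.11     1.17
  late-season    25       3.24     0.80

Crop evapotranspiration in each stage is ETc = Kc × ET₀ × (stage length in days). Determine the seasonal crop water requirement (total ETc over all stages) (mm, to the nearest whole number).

412 mm

initial: 0.53 × 3.93 × 30 = 62.49 mm
mid-season: 1.17 × 8.11 × 30 = 284.66 mm
late-season: 0.80 × 3.24 × 25 = 64.80 mm
Seasonal total = 411.95 mm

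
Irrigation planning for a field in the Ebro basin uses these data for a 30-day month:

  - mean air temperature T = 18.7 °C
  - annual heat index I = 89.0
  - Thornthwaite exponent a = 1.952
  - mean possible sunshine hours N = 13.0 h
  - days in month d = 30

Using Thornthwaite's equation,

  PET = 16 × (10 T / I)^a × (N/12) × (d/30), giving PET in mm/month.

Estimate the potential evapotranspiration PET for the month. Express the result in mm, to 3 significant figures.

73.8 mm

10T/I = 10 × 18.7 / 89.0 = 2.1011
(10T/I)^a = 2.1011^1.952 = 4.2601
Uncorrected PET = 16 × 4.2601 = 68.162 mm
Correction = (N/12)(d/30) = (13.0/12)(30/30) = 1.0833
PET = 68.162 × 1.0833 = 73.840 mm/month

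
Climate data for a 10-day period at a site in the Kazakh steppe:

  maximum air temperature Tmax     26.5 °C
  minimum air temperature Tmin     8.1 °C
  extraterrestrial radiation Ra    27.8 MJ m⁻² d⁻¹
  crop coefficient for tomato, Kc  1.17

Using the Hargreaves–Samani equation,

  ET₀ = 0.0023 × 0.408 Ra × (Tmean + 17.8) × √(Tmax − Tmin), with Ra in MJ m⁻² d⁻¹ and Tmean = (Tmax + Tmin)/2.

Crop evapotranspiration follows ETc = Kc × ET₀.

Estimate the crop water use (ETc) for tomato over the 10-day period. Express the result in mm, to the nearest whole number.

Tmean = (26.5 + 8.1)/2 = 17.30 °C
0.408 Ra = 0.408 × 27.8 = 11.3424 mm/d equivalent
ET₀ = 0.0023 × 11.3424 × (17.30 + 17.8) × √18.4 = 0.0023 × 11.3424 × 35.10 × 4.2895 = 3.9278 mm/d
ETc = Kc × ET₀ = 1.17 × 3.9278 = 4.5955 mm/d
Over 10 days: 4.5955 × 10 = 45.955 mm

46 mm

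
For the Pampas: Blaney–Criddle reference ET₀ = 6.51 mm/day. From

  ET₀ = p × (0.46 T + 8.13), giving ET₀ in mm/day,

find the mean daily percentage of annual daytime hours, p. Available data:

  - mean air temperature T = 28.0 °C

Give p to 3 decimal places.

0.310

p = ET₀ / (0.46 T + 8.13) = 6.51 / (0.46 × 28.0 + 8.13) = 6.51 / 21.010 = 0.3099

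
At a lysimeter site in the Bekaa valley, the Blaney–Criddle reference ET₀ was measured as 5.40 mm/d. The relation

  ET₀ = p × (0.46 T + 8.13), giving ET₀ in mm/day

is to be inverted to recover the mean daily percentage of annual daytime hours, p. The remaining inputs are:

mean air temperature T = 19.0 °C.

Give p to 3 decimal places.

0.320

p = ET₀ / (0.46 T + 8.13) = 5.40 / (0.46 × 19.0 + 8.13) = 5.40 / 16.870 = 0.3201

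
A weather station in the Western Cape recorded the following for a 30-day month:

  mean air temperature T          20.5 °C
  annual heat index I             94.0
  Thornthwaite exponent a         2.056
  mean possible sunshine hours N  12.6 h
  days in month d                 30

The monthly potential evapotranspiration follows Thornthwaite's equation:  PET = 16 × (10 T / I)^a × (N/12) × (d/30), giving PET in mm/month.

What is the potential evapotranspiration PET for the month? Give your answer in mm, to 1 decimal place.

83.5 mm

10T/I = 10 × 20.5 / 94.0 = 2.1809
(10T/I)^a = 2.1809^2.056 = 4.9686
Uncorrected PET = 16 × 4.9686 = 79.498 mm
Correction = (N/12)(d/30) = (12.6/12)(30/30) = 1.0500
PET = 79.498 × 1.0500 = 83.473 mm/month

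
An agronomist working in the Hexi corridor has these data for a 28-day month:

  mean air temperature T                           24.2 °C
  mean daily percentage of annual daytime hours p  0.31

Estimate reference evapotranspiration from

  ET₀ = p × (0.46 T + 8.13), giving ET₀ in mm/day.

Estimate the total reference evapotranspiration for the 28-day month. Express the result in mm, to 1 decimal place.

ET₀ = 0.31 × (0.46 × 24.2 + 8.13) = 0.31 × 19.262 = 5.9712 mm/d
Monthly total = 5.9712 × 28 = 167.194 mm

167.2 mm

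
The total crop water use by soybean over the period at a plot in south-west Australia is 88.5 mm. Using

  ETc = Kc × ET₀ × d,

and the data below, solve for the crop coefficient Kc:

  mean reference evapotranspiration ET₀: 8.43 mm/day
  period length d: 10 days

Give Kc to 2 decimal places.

ETc = Kc × ET₀ × d  ⇒  Kc = ETc / (ET₀ × d)
Kc = 88.5 / (8.43 × 10) = 88.5 / 84.30 = 1.0498

1.05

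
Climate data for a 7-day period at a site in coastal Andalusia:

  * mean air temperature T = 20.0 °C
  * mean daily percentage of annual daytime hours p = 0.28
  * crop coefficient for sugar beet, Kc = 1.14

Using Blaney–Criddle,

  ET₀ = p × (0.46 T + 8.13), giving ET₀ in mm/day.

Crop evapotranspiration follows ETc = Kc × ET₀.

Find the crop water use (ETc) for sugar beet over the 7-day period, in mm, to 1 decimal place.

ET₀ = 0.28 × (0.46 × 20.0 + 8.13) = 0.28 × 17.330 = 4.8524 mm/d
ETc = Kc × ET₀ = 1.14 × 4.8524 = 5.5317 mm/d
Over 7 days: 5.5317 × 7 = 38.722 mm

38.7 mm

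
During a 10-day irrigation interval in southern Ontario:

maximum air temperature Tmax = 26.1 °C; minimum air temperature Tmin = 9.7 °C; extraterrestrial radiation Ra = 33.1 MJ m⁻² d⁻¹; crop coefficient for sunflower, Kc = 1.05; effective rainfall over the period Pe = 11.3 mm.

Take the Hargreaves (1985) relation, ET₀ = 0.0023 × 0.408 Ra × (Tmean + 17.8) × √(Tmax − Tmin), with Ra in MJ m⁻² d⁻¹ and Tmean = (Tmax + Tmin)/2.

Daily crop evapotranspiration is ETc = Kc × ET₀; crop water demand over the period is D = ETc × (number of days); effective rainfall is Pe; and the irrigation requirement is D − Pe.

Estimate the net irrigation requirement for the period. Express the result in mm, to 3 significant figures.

35.9 mm

Tmean = (26.1 + 9.7)/2 = 17.90 °C
0.408 Ra = 0.408 × 33.1 = 13.5048 mm/d equivalent
ET₀ = 0.0023 × 13.5048 × (17.90 + 17.8) × √16.4 = 0.0023 × 13.5048 × 35.70 × 4.0497 = 4.4906 mm/d
ETc = Kc × ET₀ = 1.05 × 4.4906 = 4.7151 mm/d
Crop demand D = ETc × 10 d = 4.7151 × 10 = 47.151 mm
D − Pe = 47.151 − 11.3 = 35.851 mm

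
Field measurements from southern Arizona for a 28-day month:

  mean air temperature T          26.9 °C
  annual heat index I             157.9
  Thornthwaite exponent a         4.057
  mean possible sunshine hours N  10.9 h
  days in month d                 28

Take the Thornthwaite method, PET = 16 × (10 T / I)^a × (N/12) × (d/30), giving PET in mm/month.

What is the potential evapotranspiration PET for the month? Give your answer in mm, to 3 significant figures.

10T/I = 10 × 26.9 / 157.9 = 1.7036
(10T/I)^a = 1.7036^4.057 = 8.6828
Uncorrected PET = 16 × 8.6828 = 138.925 mm
Correction = (N/12)(d/30) = (10.9/12)(28/30) = 0.8478
PET = 138.925 × 0.8478 = 117.781 mm/month

118 mm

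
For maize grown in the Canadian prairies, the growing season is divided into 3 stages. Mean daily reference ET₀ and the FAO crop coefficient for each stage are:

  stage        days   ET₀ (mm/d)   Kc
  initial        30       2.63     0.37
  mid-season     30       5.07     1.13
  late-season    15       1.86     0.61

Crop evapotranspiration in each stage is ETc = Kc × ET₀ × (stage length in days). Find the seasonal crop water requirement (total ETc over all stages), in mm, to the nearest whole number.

initial: 0.37 × 2.63 × 30 = 29.19 mm
mid-season: 1.13 × 5.07 × 30 = 171.87 mm
late-season: 0.61 × 1.86 × 15 = 17.02 mm
Seasonal total = 218.08 mm

218 mm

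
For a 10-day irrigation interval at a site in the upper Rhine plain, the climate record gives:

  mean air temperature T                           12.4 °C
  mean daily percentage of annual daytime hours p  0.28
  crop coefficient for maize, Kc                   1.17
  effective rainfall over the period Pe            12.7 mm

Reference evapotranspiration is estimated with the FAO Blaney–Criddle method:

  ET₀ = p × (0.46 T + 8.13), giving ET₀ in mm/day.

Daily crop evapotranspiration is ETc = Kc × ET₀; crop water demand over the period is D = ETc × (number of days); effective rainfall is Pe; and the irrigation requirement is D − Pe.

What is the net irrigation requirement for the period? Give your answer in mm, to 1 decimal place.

ET₀ = 0.28 × (0.46 × 12.4 + 8.13) = 0.28 × 13.834 = 3.8735 mm/d
ETc = Kc × ET₀ = 1.17 × 3.8735 = 4.5320 mm/d
Crop demand D = ETc × 10 d = 4.5320 × 10 = 45.320 mm
D − Pe = 45.320 − 12.7 = 32.620 mm

32.6 mm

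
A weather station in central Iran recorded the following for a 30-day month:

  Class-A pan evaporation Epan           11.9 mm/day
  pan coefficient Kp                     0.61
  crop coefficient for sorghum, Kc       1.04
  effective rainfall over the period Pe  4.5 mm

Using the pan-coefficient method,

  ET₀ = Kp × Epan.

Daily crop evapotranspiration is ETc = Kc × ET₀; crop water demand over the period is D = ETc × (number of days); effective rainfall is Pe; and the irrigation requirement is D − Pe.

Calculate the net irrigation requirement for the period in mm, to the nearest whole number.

222 mm

ET₀ = 0.61 × 11.9 = 7.2590 mm/d
ETc = Kc × ET₀ = 1.04 × 7.2590 = 7.5494 mm/d
Crop demand D = ETc × 30 d = 7.5494 × 30 = 226.482 mm
D − Pe = 226.482 − 4.5 = 221.982 mm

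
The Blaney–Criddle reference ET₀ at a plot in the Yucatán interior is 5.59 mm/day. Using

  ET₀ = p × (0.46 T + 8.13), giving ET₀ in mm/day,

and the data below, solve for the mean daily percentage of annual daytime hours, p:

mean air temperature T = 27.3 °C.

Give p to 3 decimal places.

0.270

p = ET₀ / (0.46 T + 8.13) = 5.59 / (0.46 × 27.3 + 8.13) = 5.59 / 20.688 = 0.2702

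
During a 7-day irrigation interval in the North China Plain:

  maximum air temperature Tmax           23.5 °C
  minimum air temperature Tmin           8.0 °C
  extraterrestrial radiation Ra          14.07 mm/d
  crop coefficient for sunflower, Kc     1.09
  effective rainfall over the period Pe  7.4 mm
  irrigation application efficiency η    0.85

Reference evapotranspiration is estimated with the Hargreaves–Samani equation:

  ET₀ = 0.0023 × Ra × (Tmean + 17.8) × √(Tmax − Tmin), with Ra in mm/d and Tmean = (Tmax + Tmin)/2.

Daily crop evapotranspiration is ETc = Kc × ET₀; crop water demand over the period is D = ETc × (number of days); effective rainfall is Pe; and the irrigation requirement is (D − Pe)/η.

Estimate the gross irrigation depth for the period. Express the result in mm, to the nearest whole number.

Tmean = (23.5 + 8.0)/2 = 15.75 °C
ET₀ = 0.0023 × 14.07 × (15.75 + 17.8) × √15.5 = 0.0023 × 14.07 × 33.55 × 3.9370 = 4.2744 mm/d
ETc = Kc × ET₀ = 1.09 × 4.2744 = 4.6591 mm/d
Crop demand D = ETc × 7 d = 4.6591 × 7 = 32.614 mm
D − Pe = 32.614 − 7.4 = 25.214 mm
Gross irrigation = 25.214 / 0.85 = 29.664 mm

30 mm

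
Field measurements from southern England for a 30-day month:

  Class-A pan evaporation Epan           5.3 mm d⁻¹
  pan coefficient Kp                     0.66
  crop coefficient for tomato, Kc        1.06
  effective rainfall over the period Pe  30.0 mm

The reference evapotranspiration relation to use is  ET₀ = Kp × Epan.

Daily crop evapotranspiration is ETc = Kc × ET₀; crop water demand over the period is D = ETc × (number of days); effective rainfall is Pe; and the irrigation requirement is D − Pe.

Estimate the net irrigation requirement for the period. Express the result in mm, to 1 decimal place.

81.2 mm

ET₀ = 0.66 × 5.3 = 3.4980 mm/d
ETc = Kc × ET₀ = 1.06 × 3.4980 = 3.7079 mm/d
Crop demand D = ETc × 30 d = 3.7079 × 30 = 111.237 mm
D − Pe = 111.237 − 30.0 = 81.237 mm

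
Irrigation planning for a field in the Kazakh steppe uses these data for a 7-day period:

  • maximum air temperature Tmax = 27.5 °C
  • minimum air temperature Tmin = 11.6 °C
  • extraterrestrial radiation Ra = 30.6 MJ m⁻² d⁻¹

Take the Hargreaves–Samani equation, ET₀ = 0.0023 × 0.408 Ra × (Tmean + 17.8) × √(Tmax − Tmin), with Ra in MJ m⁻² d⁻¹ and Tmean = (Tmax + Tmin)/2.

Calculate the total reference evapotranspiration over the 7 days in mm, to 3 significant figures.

Tmean = (27.5 + 11.6)/2 = 19.55 °C
0.408 Ra = 0.408 × 30.6 = 12.4848 mm/d equivalent
ET₀ = 0.0023 × 12.4848 × (19.55 + 17.8) × √15.9 = 0.0023 × 12.4848 × 37.35 × 3.9875 = 4.2766 mm/d
Over 7 days: 4.2766 × 7 = 29.936 mm

29.9 mm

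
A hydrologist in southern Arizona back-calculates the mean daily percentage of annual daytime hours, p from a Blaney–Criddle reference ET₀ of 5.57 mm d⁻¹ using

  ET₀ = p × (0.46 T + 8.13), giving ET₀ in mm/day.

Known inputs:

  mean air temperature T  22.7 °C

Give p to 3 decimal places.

0.300

p = ET₀ / (0.46 T + 8.13) = 5.57 / (0.46 × 22.7 + 8.13) = 5.57 / 18.572 = 0.2999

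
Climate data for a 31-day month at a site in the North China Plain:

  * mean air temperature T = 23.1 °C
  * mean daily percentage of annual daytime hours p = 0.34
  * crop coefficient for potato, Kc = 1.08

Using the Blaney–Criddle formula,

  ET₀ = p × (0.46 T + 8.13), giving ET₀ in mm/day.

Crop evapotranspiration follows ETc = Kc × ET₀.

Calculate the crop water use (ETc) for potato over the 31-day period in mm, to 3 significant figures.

ET₀ = 0.34 × (0.46 × 23.1 + 8.13) = 0.34 × 18.756 = 6.3770 mm/d
ETc = Kc × ET₀ = 1.08 × 6.3770 = 6.8872 mm/d
Over 31 days: 6.8872 × 31 = 213.503 mm

214 mm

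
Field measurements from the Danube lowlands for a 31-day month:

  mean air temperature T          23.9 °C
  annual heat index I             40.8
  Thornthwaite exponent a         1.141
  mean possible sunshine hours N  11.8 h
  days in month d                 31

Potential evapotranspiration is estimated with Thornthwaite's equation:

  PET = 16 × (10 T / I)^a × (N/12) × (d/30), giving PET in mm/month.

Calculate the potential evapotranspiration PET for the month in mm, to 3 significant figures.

122 mm

10T/I = 10 × 23.9 / 40.8 = 5.8578
(10T/I)^a = 5.8578^1.141 = 7.5160
Uncorrected PET = 16 × 7.5160 = 120.256 mm
Correction = (N/12)(d/30) = (11.8/12)(31/30) = 1.0161
PET = 120.256 × 1.0161 = 122.192 mm/month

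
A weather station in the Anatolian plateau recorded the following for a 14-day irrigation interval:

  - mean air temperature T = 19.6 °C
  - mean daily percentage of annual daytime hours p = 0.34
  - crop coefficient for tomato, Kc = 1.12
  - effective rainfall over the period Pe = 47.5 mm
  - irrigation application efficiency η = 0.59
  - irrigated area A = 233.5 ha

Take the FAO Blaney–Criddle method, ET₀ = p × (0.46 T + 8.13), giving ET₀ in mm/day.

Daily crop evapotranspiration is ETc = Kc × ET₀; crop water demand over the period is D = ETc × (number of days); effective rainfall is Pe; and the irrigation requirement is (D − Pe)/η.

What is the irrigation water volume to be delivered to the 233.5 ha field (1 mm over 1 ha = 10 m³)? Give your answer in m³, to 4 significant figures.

173800 m³

ET₀ = 0.34 × (0.46 × 19.6 + 8.13) = 0.34 × 17.146 = 5.8296 mm/d
ETc = Kc × ET₀ = 1.12 × 5.8296 = 6.5292 mm/d
Crop demand D = ETc × 14 d = 6.5292 × 14 = 91.409 mm
D − Pe = 91.409 − 47.5 = 43.909 mm
Gross irrigation = 43.909 / 0.59 = 74.422 mm
Volume = 74.422 mm × 233.5 ha × 10 = 173775.4 m³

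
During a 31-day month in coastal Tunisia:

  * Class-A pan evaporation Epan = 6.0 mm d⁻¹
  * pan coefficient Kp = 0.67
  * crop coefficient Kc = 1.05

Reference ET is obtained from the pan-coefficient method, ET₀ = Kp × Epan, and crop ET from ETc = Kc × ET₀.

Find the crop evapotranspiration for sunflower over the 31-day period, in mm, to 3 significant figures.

ET₀ = 0.67 × 6.0 = 4.0200 mm/d
ETc = Kc × ET₀ = 1.05 × 4.0200 = 4.2210 mm/d
Over 31 days: 4.2210 × 31 = 130.851 mm

131 mm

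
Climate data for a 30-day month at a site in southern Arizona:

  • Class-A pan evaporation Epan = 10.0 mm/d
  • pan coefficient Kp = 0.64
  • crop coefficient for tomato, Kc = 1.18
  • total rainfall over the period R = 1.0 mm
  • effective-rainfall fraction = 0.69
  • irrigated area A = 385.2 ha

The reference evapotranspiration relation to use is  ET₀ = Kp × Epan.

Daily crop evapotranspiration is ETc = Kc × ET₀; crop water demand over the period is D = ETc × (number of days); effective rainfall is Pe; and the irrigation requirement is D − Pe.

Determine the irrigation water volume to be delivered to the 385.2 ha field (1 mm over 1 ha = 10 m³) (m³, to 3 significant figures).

870000 m³

ET₀ = 0.64 × 10.0 = 6.4000 mm/d
ETc = Kc × ET₀ = 1.18 × 6.4000 = 7.5520 mm/d
Crop demand D = ETc × 30 d = 7.5520 × 30 = 226.560 mm
Pe = 0.69 × 1.0 = 0.690 mm
D − Pe = 226.560 − 0.690 = 225.870 mm
Volume = 225.870 mm × 385.2 ha × 10 = 870051.2 m³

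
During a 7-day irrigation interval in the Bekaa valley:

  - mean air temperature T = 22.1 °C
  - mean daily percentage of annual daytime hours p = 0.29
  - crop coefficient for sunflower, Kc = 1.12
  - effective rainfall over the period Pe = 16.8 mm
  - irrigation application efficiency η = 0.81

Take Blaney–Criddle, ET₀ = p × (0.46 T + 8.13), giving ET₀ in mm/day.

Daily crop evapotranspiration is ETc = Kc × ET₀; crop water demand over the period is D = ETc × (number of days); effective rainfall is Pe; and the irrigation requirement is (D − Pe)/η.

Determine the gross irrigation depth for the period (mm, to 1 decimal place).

30.6 mm

ET₀ = 0.29 × (0.46 × 22.1 + 8.13) = 0.29 × 18.296 = 5.3058 mm/d
ETc = Kc × ET₀ = 1.12 × 5.3058 = 5.9425 mm/d
Crop demand D = ETc × 7 d = 5.9425 × 7 = 41.598 mm
D − Pe = 41.598 − 16.8 = 24.798 mm
Gross irrigation = 24.798 / 0.81 = 30.615 mm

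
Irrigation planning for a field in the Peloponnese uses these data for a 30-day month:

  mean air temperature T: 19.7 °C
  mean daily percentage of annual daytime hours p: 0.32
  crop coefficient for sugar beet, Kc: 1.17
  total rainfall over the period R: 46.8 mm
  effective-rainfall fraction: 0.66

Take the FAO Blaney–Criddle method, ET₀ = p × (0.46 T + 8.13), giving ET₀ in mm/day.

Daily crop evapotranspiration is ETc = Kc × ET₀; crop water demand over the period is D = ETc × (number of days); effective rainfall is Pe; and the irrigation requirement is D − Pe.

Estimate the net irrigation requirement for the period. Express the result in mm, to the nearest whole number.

162 mm

ET₀ = 0.32 × (0.46 × 19.7 + 8.13) = 0.32 × 17.192 = 5.5014 mm/d
ETc = Kc × ET₀ = 1.17 × 5.5014 = 6.4366 mm/d
Crop demand D = ETc × 30 d = 6.4366 × 30 = 193.098 mm
Pe = 0.66 × 46.8 = 30.888 mm
D − Pe = 193.098 − 30.888 = 162.210 mm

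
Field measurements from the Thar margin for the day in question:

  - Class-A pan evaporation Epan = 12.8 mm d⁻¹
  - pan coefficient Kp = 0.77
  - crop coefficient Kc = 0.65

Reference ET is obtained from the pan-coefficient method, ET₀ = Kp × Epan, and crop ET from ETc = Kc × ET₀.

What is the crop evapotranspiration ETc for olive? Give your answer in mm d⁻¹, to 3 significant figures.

6.41 mm d⁻¹

ET₀ = 0.77 × 12.8 = 9.8560 mm/d
ETc = Kc × ET₀ = 0.65 × 9.8560 = 6.4064 mm/d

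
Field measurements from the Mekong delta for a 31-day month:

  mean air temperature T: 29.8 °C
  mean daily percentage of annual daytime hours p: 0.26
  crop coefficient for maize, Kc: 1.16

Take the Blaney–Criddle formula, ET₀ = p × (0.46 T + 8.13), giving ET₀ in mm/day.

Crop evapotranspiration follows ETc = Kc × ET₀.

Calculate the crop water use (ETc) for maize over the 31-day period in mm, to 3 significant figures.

ET₀ = 0.26 × (0.46 × 29.8 + 8.13) = 0.26 × 21.838 = 5.6779 mm/d
ETc = Kc × ET₀ = 1.16 × 5.6779 = 6.5864 mm/d
Over 31 days: 6.5864 × 31 = 204.178 mm

204 mm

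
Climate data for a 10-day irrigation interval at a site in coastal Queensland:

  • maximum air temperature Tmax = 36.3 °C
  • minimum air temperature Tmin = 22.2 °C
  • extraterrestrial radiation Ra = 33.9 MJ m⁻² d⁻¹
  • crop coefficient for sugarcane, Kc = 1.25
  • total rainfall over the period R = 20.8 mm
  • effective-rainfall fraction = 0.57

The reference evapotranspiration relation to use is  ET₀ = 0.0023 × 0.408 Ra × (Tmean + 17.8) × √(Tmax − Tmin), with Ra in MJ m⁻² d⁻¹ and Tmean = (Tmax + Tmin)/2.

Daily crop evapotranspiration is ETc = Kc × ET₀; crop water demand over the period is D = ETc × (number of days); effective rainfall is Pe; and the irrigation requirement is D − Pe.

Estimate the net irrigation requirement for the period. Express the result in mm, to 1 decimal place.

58.4 mm

Tmean = (36.3 + 22.2)/2 = 29.25 °C
0.408 Ra = 0.408 × 33.9 = 13.8312 mm/d equivalent
ET₀ = 0.0023 × 13.8312 × (29.25 + 17.8) × √14.1 = 0.0023 × 13.8312 × 47.05 × 3.7550 = 5.6203 mm/d
ETc = Kc × ET₀ = 1.25 × 5.6203 = 7.0254 mm/d
Crop demand D = ETc × 10 d = 7.0254 × 10 = 70.254 mm
Pe = 0.57 × 20.8 = 11.856 mm
D − Pe = 70.254 − 11.856 = 58.398 mm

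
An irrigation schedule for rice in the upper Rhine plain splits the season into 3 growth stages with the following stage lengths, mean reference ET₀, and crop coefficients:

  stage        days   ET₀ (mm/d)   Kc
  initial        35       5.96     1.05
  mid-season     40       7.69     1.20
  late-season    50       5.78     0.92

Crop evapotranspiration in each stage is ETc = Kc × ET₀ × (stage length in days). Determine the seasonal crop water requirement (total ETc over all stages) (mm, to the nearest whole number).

initial: 1.05 × 5.96 × 35 = 219.03 mm
mid-season: 1.20 × 7.69 × 40 = 369.12 mm
late-season: 0.92 × 5.78 × 50 = 265.88 mm
Seasonal total = 854.03 mm

854 mm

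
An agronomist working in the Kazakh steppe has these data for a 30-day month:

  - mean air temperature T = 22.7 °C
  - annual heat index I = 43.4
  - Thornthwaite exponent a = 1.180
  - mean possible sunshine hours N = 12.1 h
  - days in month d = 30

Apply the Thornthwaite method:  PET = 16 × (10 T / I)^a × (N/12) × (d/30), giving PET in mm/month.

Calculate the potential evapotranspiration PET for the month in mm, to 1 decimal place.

10T/I = 10 × 22.7 / 43.4 = 5.2304
(10T/I)^a = 5.2304^1.180 = 7.0448
Uncorrected PET = 16 × 7.0448 = 112.717 mm
Correction = (N/12)(d/30) = (12.1/12)(30/30) = 1.0083
PET = 112.717 × 1.0083 = 113.653 mm/month

113.7 mm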